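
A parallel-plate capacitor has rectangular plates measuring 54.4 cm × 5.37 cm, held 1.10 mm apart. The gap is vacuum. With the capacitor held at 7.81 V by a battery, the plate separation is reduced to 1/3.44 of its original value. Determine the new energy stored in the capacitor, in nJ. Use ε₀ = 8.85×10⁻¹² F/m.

24.7 nJ

A = 54.4 × 5.37 cm² = 2.92×10⁻² m².
Initially C₁ = ε₀A/d = 8.85×10⁻¹² × 2.92×10⁻² / 1.10×10⁻³ = 2.35×10⁻¹⁰ F.
U₁ = 7.17×10⁻⁹ J.
Battery connected ⇒ V is held fixed. C₂ = 3.44 C₁ and U = ½CV², so U₂/U₁ = C₂/C₁ = 3.44.
U₂ = 3.44 × 7.17×10⁻⁹ = 2.47×10⁻⁸ J.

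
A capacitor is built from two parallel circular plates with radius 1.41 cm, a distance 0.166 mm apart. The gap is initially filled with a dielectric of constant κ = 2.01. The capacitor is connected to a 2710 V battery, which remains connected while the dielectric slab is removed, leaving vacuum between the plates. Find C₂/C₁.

C = κε₀A/d scales with κ, so C₂/C₁ = 1/κ = 1/2.01 = 0.498.

0.498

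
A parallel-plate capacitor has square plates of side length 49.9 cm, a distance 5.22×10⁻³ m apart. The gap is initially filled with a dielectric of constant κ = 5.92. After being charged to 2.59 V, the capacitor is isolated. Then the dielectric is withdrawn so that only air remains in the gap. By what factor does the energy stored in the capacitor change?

U₂/U₁ ≈ 5.92

Isolated ⇒ Q is held fixed.
C₂ = 0.169 C₁ and U = Q²/(2C), so U₂/U₁ = C₁/C₂ = 5.92.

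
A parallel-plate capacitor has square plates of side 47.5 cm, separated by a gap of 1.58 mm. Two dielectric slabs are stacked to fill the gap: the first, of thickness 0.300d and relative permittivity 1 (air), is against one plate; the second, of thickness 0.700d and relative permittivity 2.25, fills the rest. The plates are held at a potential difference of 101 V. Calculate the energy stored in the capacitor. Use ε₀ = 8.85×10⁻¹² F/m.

A = (47.5 cm)² = 0.226 m².
Stacked slabs ⇒ two capacitors in series, each with the full plate area.
C₁ = κ₁ε₀A/d₁ = 1.00 × 8.85×10⁻¹² × 0.226 / 4.74×10⁻⁴ = 4.21×10⁻⁹ F.
C₂ = κ₂ε₀A/d₂ = 2.25 × 8.85×10⁻¹² × 0.226 / 1.11×10⁻³ = 4.06×10⁻⁹ F.
C = (1/C₁ + 1/C₂)⁻¹ = 2.07×10⁻⁹ F.
U = ½CV² = ½ × 2.07×10⁻⁹ × (101)² = 1.05×10⁻⁵ J.

10.5 μJ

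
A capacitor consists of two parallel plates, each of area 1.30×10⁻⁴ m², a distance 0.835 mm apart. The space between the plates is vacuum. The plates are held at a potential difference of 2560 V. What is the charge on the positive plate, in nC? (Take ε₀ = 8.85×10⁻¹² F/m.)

Q ≈ 3.53 nC

C = ε₀A/d = 8.85×10⁻¹² × 1.30×10⁻⁴ / 8.35×10⁻⁴ = 1.38×10⁻¹² F.
Q = CV = 1.38×10⁻¹² × 2560 = 3.53×10⁻⁹ C.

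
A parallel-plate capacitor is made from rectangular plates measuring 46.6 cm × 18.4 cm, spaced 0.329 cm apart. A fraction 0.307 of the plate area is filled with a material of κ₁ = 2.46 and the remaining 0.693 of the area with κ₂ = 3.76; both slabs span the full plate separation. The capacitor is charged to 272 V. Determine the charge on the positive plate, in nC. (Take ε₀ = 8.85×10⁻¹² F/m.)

A = 46.6 × 18.4 cm² = 8.57×10⁻² m².
Side-by-side slabs ⇒ two capacitors in parallel, each spanning the full gap.
C₁ = κ₁ε₀A₁/d = 2.46 × 8.85×10⁻¹² × 2.63×10⁻² / 3.29×10⁻³ = 1.74×10⁻¹⁰ F.
C₂ = κ₂ε₀A₂/d = 3.76 × 8.85×10⁻¹² × 5.94×10⁻² / 3.29×10⁻³ = 6.01×10⁻¹⁰ F.
C = C₁ + C₂ = 7.75×10⁻¹⁰ F.
Q = CV = 7.75×10⁻¹⁰ × 272 = 2.11×10⁻⁷ C.

Q ≈ 211 nC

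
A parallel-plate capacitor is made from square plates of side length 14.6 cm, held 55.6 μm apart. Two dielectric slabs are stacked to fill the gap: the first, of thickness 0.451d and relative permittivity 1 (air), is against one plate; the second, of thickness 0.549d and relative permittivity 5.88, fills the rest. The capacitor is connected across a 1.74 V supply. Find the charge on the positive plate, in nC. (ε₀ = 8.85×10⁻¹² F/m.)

A = (14.6 cm)² = 2.13×10⁻² m².
Stacked slabs ⇒ two capacitors in series, each with the full plate area.
C₁ = κ₁ε₀A/d₁ = 1.00 × 8.85×10⁻¹² × 2.13×10⁻² / 2.51×10⁻⁵ = 7.52×10⁻⁹ F.
C₂ = κ₂ε₀A/d₂ = 5.88 × 8.85×10⁻¹² × 2.13×10⁻² / 3.05×10⁻⁵ = 3.63×10⁻⁸ F.
C = (1/C₁ + 1/C₂)⁻¹ = 6.23×10⁻⁹ F.
Q = CV = 6.23×10⁻⁹ × 1.74 = 1.08×10⁻⁸ C.

Q ≈ 10.8 nC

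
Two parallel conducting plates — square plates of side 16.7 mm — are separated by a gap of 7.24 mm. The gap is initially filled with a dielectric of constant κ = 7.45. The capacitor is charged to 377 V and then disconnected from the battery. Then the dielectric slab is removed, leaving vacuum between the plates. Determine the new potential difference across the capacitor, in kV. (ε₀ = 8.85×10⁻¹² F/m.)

A = (16.7 mm)² = 2.79×10⁻⁴ m².
Initially C₁ = κε₀A/d = 7.45 × 8.85×10⁻¹² × 2.79×10⁻⁴ / 7.24×10⁻³ = 2.54×10⁻¹² F.
V₁ = 3.77×10² V.
Isolated ⇒ Q is held fixed. C₂ = 0.134 C₁ and V = Q/C, so V₂/V₁ = C₁/C₂ = 7.45.
V₂ = 7.45 × 3.77×10² = 2.81×10³ V.

V ≈ 2.81 kV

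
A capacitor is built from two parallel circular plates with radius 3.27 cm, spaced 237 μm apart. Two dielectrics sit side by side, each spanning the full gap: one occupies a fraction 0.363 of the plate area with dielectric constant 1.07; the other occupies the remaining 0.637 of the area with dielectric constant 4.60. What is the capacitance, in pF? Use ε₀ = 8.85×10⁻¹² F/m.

C ≈ 416 pF

A = π(3.27 cm)² = 3.36×10⁻³ m².
Side-by-side slabs ⇒ two capacitors in parallel, each spanning the full gap.
C₁ = κ₁ε₀A₁/d = 1.07 × 8.85×10⁻¹² × 1.22×10⁻³ / 2.37×10⁻⁴ = 4.87×10⁻¹¹ F.
C₂ = κ₂ε₀A₂/d = 4.60 × 8.85×10⁻¹² × 2.14×10⁻³ / 2.37×10⁻⁴ = 3.68×10⁻¹⁰ F.
C = C₁ + C₂ = 4.16×10⁻¹⁰ F.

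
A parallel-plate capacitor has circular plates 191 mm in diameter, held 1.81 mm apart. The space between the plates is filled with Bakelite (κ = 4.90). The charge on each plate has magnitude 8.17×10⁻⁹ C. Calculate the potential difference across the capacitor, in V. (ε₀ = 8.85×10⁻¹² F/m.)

A = π(191/2 mm)² = 2.87×10⁻² m².
C = κε₀A/d = 4.90 × 8.85×10⁻¹² × 2.87×10⁻² / 1.81×10⁻³ = 6.86×10⁻¹⁰ F.
V = Q/C = 8.17×10⁻⁹ / 6.86×10⁻¹⁰ = 11.9 V.

V ≈ 11.9 V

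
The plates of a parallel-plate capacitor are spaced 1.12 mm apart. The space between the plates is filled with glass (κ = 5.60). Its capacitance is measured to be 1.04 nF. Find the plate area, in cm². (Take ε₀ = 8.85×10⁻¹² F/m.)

A = Cd/(κε₀) = 1.04×10⁻⁹ × 1.12×10⁻³ / (5.60 × 8.85×10⁻¹²) = 2.35×10⁻² m².

A ≈ 235 cm²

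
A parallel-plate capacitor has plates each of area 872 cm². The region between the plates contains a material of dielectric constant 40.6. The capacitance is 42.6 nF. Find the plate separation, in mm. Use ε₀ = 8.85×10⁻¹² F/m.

A = 872 cm² = 8.72×10⁻² m².
d = κε₀A/C = 40.6 × 8.85×10⁻¹² × 8.72×10⁻² / 4.26×10⁻⁸ = 7.35×10⁻⁴ m.

0.735 mm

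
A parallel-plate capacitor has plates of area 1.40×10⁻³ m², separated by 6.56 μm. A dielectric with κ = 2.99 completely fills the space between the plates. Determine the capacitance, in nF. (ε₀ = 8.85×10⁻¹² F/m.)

C = κε₀A/d = 2.99 × 8.85×10⁻¹² × 1.40×10⁻³ / 6.56×10⁻⁶ = 5.65×10⁻⁹ F.

5.65 nF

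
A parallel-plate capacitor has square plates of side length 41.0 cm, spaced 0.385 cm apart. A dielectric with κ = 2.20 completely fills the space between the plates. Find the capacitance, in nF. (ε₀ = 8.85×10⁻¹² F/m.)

A = (41.0 cm)² = 0.168 m².
C = κε₀A/d = 2.20 × 8.85×10⁻¹² × 0.168 / 3.85×10⁻³ = 8.50×10⁻¹⁰ F.

0.850 nF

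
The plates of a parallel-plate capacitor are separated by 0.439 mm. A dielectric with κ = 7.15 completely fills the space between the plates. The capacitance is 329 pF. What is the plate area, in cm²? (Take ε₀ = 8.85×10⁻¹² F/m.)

A ≈ 22.8 cm²

A = Cd/(κε₀) = 3.29×10⁻¹⁰ × 4.39×10⁻⁴ / (7.15 × 8.85×10⁻¹²) = 2.28×10⁻³ m².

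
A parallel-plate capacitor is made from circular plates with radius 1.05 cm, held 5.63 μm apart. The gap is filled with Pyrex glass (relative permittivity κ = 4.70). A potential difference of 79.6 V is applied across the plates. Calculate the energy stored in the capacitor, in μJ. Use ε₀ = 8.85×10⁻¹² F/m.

8.11 μJ

A = π(1.05 cm)² = 3.46×10⁻⁴ m².
C = κε₀A/d = 4.70 × 8.85×10⁻¹² × 3.46×10⁻⁴ / 5.63×10⁻⁶ = 2.56×10⁻⁹ F.
U = ½CV² = ½ × 2.56×10⁻⁹ × (79.6)² = 8.11×10⁻⁶ J.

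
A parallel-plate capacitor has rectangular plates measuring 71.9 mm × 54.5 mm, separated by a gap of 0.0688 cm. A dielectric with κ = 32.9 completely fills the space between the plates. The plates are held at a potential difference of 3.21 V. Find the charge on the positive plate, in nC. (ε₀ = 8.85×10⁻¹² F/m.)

5.32 nC

A = 71.9 × 54.5 mm² = 3.92×10⁻³ m².
C = κε₀A/d = 32.9 × 8.85×10⁻¹² × 3.92×10⁻³ / 6.88×10⁻⁴ = 1.66×10⁻⁹ F.
Q = CV = 1.66×10⁻⁹ × 3.21 = 5.32×10⁻⁹ C.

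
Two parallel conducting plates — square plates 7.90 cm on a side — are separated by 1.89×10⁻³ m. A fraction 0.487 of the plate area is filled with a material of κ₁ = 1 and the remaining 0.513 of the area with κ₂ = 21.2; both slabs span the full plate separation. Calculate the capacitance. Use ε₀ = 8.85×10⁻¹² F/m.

A = (7.90 cm)² = 6.24×10⁻³ m².
Side-by-side slabs ⇒ two capacitors in parallel, each spanning the full gap.
C₁ = κ₁ε₀A₁/d = 1.00 × 8.85×10⁻¹² × 3.04×10⁻³ / 1.89×10⁻³ = 1.42×10⁻¹¹ F.
C₂ = κ₂ε₀A₂/d = 21.2 × 8.85×10⁻¹² × 3.20×10⁻³ / 1.89×10⁻³ = 3.18×10⁻¹⁰ F.
C = C₁ + C₂ = 3.32×10⁻¹⁰ F.

332 pF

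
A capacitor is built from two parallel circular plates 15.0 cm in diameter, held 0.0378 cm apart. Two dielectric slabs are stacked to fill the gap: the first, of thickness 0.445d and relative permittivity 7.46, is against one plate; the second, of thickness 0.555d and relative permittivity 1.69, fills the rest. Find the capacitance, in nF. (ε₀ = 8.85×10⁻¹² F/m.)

A = π(15.0/2 cm)² = 1.77×10⁻² m².
Stacked slabs ⇒ two capacitors in series, each with the full plate area.
C₁ = κ₁ε₀A/d₁ = 7.46 × 8.85×10⁻¹² × 1.77×10⁻² / 1.68×10⁻⁴ = 6.94×10⁻⁹ F.
C₂ = κ₂ε₀A/d₂ = 1.69 × 8.85×10⁻¹² × 1.77×10⁻² / 2.10×10⁻⁴ = 1.26×10⁻⁹ F.
C = (1/C₁ + 1/C₂)⁻¹ = 1.07×10⁻⁹ F.

1.07 nF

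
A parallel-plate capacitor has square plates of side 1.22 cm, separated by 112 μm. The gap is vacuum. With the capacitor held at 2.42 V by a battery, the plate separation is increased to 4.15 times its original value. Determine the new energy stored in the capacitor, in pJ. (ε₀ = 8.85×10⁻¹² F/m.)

U ≈ 8.30 pJ

A = (1.22 cm)² = 1.49×10⁻⁴ m².
Initially C₁ = ε₀A/d = 8.85×10⁻¹² × 1.49×10⁻⁴ / 1.12×10⁻⁴ = 1.18×10⁻¹¹ F.
U₁ = 3.44×10⁻¹¹ J.
Battery connected ⇒ V is held fixed. C₂ = 0.241 C₁ and U = ½CV², so U₂/U₁ = C₂/C₁ = 0.241.
U₂ = 0.241 × 3.44×10⁻¹¹ = 8.30×10⁻¹² J.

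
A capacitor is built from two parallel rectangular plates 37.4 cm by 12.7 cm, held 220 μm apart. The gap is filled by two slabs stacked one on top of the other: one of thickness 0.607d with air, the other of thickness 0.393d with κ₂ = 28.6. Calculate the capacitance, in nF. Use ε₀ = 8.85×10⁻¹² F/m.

3.08 nF

A = 37.4 × 12.7 cm² = 4.75×10⁻² m².
Stacked slabs ⇒ two capacitors in series, each with the full plate area.
C₁ = κ₁ε₀A/d₁ = 1.00 × 8.85×10⁻¹² × 4.75×10⁻² / 1.34×10⁻⁴ = 3.15×10⁻⁹ F.
C₂ = κ₂ε₀A/d₂ = 28.6 × 8.85×10⁻¹² × 4.75×10⁻² / 8.65×10⁻⁵ = 1.39×10⁻⁷ F.
C = (1/C₁ + 1/C₂)⁻¹ = 3.08×10⁻⁹ F.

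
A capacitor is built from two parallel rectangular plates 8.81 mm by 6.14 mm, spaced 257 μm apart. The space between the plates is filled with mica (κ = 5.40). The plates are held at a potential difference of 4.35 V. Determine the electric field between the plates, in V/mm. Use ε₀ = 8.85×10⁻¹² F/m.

E ≈ 16.9 V/mm

E = V/d = 4.35 / 2.57×10⁻⁴ = 1.69×10⁴ V/m.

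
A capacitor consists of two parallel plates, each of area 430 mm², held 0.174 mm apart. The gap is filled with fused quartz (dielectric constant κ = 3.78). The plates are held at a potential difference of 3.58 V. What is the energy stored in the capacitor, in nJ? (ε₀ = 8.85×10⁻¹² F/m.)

0.530 nJ

A = 430 mm² = 4.30×10⁻⁴ m².
C = κε₀A/d = 3.78 × 8.85×10⁻¹² × 4.30×10⁻⁴ / 1.74×10⁻⁴ = 8.27×10⁻¹¹ F.
U = ½CV² = ½ × 8.27×10⁻¹¹ × (3.58)² = 5.30×10⁻¹⁰ J.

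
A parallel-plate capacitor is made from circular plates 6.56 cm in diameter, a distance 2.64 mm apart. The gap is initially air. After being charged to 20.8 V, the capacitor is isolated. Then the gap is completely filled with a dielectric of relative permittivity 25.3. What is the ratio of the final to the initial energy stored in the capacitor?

Isolated ⇒ Q is held fixed.
C₂ = 25.3 C₁ and U = Q²/(2C), so U₂/U₁ = C₁/C₂ = 0.0395.

0.0395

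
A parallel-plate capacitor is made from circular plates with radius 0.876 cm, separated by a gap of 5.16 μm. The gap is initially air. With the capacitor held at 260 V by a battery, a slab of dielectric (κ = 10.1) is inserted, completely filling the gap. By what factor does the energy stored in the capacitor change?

Battery connected ⇒ V is held fixed.
C₂ = 10.1 C₁ and U = ½CV², so U₂/U₁ = C₂/C₁ = 10.1.

U₂/U₁ ≈ 10.1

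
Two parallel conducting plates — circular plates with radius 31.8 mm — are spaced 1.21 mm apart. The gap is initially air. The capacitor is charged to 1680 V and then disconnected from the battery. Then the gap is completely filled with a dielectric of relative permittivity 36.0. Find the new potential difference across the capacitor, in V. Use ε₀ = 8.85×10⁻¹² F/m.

A = π(31.8 mm)² = 3.18×10⁻³ m².
Initially C₁ = ε₀A/d = 8.85×10⁻¹² × 3.18×10⁻³ / 1.21×10⁻³ = 2.32×10⁻¹¹ F.
V₁ = 1.68×10³ V.
Isolated ⇒ Q is held fixed. C₂ = 36.0 C₁ and V = Q/C, so V₂/V₁ = C₁/C₂ = 0.0278.
V₂ = 0.0278 × 1.68×10³ = 46.7 V.

V ≈ 46.7 V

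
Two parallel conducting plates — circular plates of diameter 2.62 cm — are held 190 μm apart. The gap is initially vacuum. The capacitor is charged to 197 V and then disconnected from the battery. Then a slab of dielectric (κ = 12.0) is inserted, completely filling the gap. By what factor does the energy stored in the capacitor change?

0.0833

Isolated ⇒ Q is held fixed.
C₂ = 12.0 C₁ and U = Q²/(2C), so U₂/U₁ = C₁/C₂ = 0.0833.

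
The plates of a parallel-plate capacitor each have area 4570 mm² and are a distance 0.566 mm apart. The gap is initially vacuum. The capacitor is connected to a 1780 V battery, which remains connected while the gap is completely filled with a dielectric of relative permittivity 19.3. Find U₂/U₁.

Battery connected ⇒ V is held fixed.
C₂ = 19.3 C₁ and U = ½CV², so U₂/U₁ = C₂/C₁ = 19.3.

U₂/U₁ ≈ 19.3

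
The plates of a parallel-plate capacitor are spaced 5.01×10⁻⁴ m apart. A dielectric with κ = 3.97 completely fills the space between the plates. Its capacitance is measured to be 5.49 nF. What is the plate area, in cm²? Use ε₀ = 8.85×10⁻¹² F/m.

A ≈ 783 cm²

A = Cd/(κε₀) = 5.49×10⁻⁹ × 5.01×10⁻⁴ / (3.97 × 8.85×10⁻¹²) = 7.83×10⁻² m².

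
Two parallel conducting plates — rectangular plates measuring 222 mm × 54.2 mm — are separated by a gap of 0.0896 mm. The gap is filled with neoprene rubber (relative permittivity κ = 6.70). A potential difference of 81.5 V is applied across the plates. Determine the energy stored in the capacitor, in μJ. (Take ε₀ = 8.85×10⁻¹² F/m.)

A = 222 × 54.2 mm² = 1.20×10⁻² m².
C = κε₀A/d = 6.70 × 8.85×10⁻¹² × 1.20×10⁻² / 8.96×10⁻⁵ = 7.96×10⁻⁹ F.
U = ½CV² = ½ × 7.96×10⁻⁹ × (81.5)² = 2.64×10⁻⁵ J.

U ≈ 26.4 μJ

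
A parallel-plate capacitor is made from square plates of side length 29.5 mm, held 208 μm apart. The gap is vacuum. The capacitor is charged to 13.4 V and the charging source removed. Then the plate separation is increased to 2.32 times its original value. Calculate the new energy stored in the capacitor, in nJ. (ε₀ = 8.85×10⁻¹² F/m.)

A = (29.5 mm)² = 8.70×10⁻⁴ m².
Initially C₁ = ε₀A/d = 8.85×10⁻¹² × 8.70×10⁻⁴ / 2.08×10⁻⁴ = 3.70×10⁻¹¹ F.
U₁ = 3.32×10⁻⁹ J.
Isolated ⇒ Q is held fixed. C₂ = 0.431 C₁ and U = Q²/(2C), so U₂/U₁ = C₁/C₂ = 2.32.
U₂ = 2.32 × 3.32×10⁻⁹ = 7.71×10⁻⁹ J.

7.71 nJ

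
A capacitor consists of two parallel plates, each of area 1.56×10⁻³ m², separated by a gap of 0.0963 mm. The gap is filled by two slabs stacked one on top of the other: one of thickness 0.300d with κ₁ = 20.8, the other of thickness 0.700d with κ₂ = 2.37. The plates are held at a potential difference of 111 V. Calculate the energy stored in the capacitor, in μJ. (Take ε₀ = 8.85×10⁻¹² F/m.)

Stacked slabs ⇒ two capacitors in series, each with the full plate area.
C₁ = κ₁ε₀A/d₁ = 20.8 × 8.85×10⁻¹² × 1.56×10⁻³ / 2.89×10⁻⁵ = 9.94×10⁻⁹ F.
C₂ = κ₂ε₀A/d₂ = 2.37 × 8.85×10⁻¹² × 1.56×10⁻³ / 6.74×10⁻⁵ = 4.85×10⁻¹⁰ F.
C = (1/C₁ + 1/C₂)⁻¹ = 4.63×10⁻¹⁰ F.
U = ½CV² = ½ × 4.63×10⁻¹⁰ × (111)² = 2.85×10⁻⁶ J.

U ≈ 2.85 μJ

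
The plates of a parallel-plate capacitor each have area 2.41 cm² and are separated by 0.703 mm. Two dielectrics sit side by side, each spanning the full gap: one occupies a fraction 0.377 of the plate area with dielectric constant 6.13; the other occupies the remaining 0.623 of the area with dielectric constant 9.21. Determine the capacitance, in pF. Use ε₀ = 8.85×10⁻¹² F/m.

A = 2.41 cm² = 2.41×10⁻⁴ m².
Side-by-side slabs ⇒ two capacitors in parallel, each spanning the full gap.
C₁ = κ₁ε₀A₁/d = 6.13 × 8.85×10⁻¹² × 9.09×10⁻⁵ / 7.03×10⁻⁴ = 7.01×10⁻¹² F.
C₂ = κ₂ε₀A₂/d = 9.21 × 8.85×10⁻¹² × 1.50×10⁻⁴ / 7.03×10⁻⁴ = 1.74×10⁻¹¹ F.
C = C₁ + C₂ = 2.44×10⁻¹¹ F.

C ≈ 24.4 pF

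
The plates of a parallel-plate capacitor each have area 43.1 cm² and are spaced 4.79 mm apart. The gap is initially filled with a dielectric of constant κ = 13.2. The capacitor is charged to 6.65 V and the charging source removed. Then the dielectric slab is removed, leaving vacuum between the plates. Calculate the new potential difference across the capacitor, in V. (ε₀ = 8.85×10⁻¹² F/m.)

V ≈ 87.8 V

A = 43.1 cm² = 4.31×10⁻³ m².
Initially C₁ = κε₀A/d = 13.2 × 8.85×10⁻¹² × 4.31×10⁻³ / 4.79×10⁻³ = 1.05×10⁻¹⁰ F.
V₁ = 6.65 V.
Isolated ⇒ Q is held fixed. C₂ = 0.0758 C₁ and V = Q/C, so V₂/V₁ = C₁/C₂ = 13.2.
V₂ = 13.2 × 6.65 = 87.8 V.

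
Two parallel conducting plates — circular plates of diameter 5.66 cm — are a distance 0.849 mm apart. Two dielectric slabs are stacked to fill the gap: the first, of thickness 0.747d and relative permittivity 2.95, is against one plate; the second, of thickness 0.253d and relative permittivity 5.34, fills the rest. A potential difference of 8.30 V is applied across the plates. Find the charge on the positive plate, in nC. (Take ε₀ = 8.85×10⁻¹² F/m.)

Q ≈ 0.724 nC

A = π(5.66/2 cm)² = 2.52×10⁻³ m².
Stacked slabs ⇒ two capacitors in series, each with the full plate area.
C₁ = κ₁ε₀A/d₁ = 2.95 × 8.85×10⁻¹² × 2.52×10⁻³ / 6.34×10⁻⁴ = 1.04×10⁻¹⁰ F.
C₂ = κ₂ε₀A/d₂ = 5.34 × 8.85×10⁻¹² × 2.52×10⁻³ / 2.15×10⁻⁴ = 5.54×10⁻¹⁰ F.
C = (1/C₁ + 1/C₂)⁻¹ = 8.73×10⁻¹¹ F.
Q = CV = 8.73×10⁻¹¹ × 8.30 = 7.24×10⁻¹⁰ C.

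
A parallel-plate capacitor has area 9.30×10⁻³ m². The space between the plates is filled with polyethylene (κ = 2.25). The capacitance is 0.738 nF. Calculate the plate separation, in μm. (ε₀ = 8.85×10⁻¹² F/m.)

251 μm

d = κε₀A/C = 2.25 × 8.85×10⁻¹² × 9.30×10⁻³ / 7.38×10⁻¹⁰ = 2.51×10⁻⁴ m.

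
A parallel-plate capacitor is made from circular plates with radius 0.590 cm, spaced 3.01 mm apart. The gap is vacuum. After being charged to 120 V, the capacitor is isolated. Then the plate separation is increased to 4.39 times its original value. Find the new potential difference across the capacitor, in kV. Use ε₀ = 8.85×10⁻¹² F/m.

A = π(0.590 cm)² = 1.09×10⁻⁴ m².
Initially C₁ = ε₀A/d = 8.85×10⁻¹² × 1.09×10⁻⁴ / 3.01×10⁻³ = 3.22×10⁻¹³ F.
V₁ = 1.20×10² V.
Isolated ⇒ Q is held fixed. C₂ = 0.228 C₁ and V = Q/C, so V₂/V₁ = C₁/C₂ = 4.39.
V₂ = 4.39 × 1.20×10² = 5.27×10² V.

V ≈ 0.527 kV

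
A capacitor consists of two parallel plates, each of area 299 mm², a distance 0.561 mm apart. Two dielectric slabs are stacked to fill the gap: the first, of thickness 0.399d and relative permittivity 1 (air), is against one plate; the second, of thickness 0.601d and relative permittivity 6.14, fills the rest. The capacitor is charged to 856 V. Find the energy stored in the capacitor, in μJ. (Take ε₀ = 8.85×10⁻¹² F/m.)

A = 299 mm² = 2.99×10⁻⁴ m².
Stacked slabs ⇒ two capacitors in series, each with the full plate area.
C₁ = κ₁ε₀A/d₁ = 1.00 × 8.85×10⁻¹² × 2.99×10⁻⁴ / 2.24×10⁻⁴ = 1.18×10⁻¹¹ F.
C₂ = κ₂ε₀A/d₂ = 6.14 × 8.85×10⁻¹² × 2.99×10⁻⁴ / 3.37×10⁻⁴ = 4.82×10⁻¹¹ F.
C = (1/C₁ + 1/C₂)⁻¹ = 9.49×10⁻¹² F.
U = ½CV² = ½ × 9.49×10⁻¹² × (856)² = 3.48×10⁻⁶ J.

U ≈ 3.48 μJ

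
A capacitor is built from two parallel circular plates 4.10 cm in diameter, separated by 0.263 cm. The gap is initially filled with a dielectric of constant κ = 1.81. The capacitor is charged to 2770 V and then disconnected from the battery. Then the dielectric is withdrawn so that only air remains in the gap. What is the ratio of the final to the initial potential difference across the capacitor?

1.81

Isolated ⇒ Q is held fixed.
C₂ = 0.552 C₁ and V = Q/C, so V₂/V₁ = C₁/C₂ = 1.81.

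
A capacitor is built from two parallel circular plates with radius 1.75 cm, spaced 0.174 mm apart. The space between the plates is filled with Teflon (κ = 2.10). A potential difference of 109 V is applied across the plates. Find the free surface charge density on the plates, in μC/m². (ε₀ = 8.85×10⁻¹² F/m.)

σ ≈ 11.6 μC/m²

A = π(1.75 cm)² = 9.62×10⁻⁴ m².
C = κε₀A/d = 2.10 × 8.85×10⁻¹² × 9.62×10⁻⁴ / 1.74×10⁻⁴ = 1.03×10⁻¹⁰ F.
σ = Q/A = CV/A = 1.03×10⁻¹⁰ × 109 / 9.62×10⁻⁴ = 1.16×10⁻⁵ C/m².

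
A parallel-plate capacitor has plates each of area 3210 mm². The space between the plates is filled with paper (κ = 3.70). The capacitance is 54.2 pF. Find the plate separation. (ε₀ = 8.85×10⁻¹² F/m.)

d ≈ 1.94 mm

A = 3210 mm² = 3.21×10⁻³ m².
d = κε₀A/C = 3.70 × 8.85×10⁻¹² × 3.21×10⁻³ / 5.42×10⁻¹¹ = 1.94×10⁻³ m.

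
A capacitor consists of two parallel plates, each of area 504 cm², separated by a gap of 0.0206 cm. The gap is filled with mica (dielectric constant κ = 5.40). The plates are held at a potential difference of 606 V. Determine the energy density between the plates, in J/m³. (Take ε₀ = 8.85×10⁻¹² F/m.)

207 J/m³

E = V/d = 606 / 2.06×10⁻⁴ = 2.94×10⁶ V/m.
u = ½κε₀E² = ½ × 5.40 × 8.85×10⁻¹² × (2.94×10⁶)² = 2.07×10² J/m³.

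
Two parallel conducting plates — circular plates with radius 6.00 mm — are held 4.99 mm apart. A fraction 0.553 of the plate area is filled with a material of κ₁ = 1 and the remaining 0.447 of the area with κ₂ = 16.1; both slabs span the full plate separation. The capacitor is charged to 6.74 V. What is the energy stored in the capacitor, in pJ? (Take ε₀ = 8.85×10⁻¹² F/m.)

35.3 pJ

A = π(6.00 mm)² = 1.13×10⁻⁴ m².
Side-by-side slabs ⇒ two capacitors in parallel, each spanning the full gap.
C₁ = κ₁ε₀A₁/d = 1.00 × 8.85×10⁻¹² × 6.25×10⁻⁵ / 4.99×10⁻³ = 1.11×10⁻¹³ F.
C₂ = κ₂ε₀A₂/d = 16.1 × 8.85×10⁻¹² × 5.06×10⁻⁵ / 4.99×10⁻³ = 1.44×10⁻¹² F.
C = C₁ + C₂ = 1.55×10⁻¹² F.
U = ½CV² = ½ × 1.55×10⁻¹² × (6.74)² = 3.53×10⁻¹¹ J.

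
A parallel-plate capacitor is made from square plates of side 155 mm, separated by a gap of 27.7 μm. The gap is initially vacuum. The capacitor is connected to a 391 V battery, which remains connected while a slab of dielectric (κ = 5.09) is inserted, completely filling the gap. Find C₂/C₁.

C₂/C₁ ≈ 5.09

C = κε₀A/d scales with κ, so C₂/C₁ = κ = 5.09.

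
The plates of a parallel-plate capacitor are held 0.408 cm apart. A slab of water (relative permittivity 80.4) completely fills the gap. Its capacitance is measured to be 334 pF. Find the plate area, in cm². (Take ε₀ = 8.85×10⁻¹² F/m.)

A = Cd/(κε₀) = 3.34×10⁻¹⁰ × 4.08×10⁻³ / (80.4 × 8.85×10⁻¹²) = 1.92×10⁻³ m².

19.2 cm²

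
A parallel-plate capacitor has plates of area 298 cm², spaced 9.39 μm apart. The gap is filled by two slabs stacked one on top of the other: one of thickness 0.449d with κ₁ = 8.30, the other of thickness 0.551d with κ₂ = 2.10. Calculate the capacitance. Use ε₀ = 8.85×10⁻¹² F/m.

C ≈ 88.7 nF

A = 298 cm² = 2.98×10⁻² m².
Stacked slabs ⇒ two capacitors in series, each with the full plate area.
C₁ = κ₁ε₀A/d₁ = 8.30 × 8.85×10⁻¹² × 2.98×10⁻² / 4.22×10⁻⁶ = 5.19×10⁻⁷ F.
C₂ = κ₂ε₀A/d₂ = 2.10 × 8.85×10⁻¹² × 2.98×10⁻² / 5.17×10⁻⁶ = 1.07×10⁻⁷ F.
C = (1/C₁ + 1/C₂)⁻¹ = 8.87×10⁻⁸ F.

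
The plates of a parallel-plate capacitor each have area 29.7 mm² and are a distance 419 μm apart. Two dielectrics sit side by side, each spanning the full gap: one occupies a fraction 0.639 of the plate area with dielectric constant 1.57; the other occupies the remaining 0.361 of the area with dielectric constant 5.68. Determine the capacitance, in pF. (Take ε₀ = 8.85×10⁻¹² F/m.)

A = 29.7 mm² = 2.97×10⁻⁵ m².
Side-by-side slabs ⇒ two capacitors in parallel, each spanning the full gap.
C₁ = κ₁ε₀A₁/d = 1.57 × 8.85×10⁻¹² × 1.90×10⁻⁵ / 4.19×10⁻⁴ = 6.29×10⁻¹³ F.
C₂ = κ₂ε₀A₂/d = 5.68 × 8.85×10⁻¹² × 1.07×10⁻⁵ / 4.19×10⁻⁴ = 1.29×10⁻¹² F.
C = C₁ + C₂ = 1.92×10⁻¹² F.

1.92 pF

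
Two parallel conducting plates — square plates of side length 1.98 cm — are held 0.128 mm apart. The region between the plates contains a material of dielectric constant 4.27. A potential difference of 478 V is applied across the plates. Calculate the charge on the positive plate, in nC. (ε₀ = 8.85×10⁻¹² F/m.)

A = (1.98 cm)² = 3.92×10⁻⁴ m².
C = κε₀A/d = 4.27 × 8.85×10⁻¹² × 3.92×10⁻⁴ / 1.28×10⁻⁴ = 1.16×10⁻¹⁰ F.
Q = CV = 1.16×10⁻¹⁰ × 478 = 5.53×10⁻⁸ C.

Q ≈ 55.3 nC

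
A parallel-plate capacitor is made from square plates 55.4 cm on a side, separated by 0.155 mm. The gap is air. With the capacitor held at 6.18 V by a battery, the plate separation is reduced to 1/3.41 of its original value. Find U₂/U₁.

U₂/U₁ ≈ 3.41

Battery connected ⇒ V is held fixed.
C₂ = 3.41 C₁ and U = ½CV², so U₂/U₁ = C₂/C₁ = 3.41.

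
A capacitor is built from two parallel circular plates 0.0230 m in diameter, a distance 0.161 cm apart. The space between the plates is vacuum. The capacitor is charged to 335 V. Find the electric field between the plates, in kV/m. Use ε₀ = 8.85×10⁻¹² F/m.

E = V/d = 335 / 1.61×10⁻³ = 2.08×10⁵ V/m.

E ≈ 208 kV/m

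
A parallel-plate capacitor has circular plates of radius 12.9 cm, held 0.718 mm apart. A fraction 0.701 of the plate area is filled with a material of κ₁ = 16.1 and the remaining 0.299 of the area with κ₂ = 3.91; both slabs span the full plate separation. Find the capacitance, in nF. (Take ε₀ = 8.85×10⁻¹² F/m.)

A = π(12.9 cm)² = 5.23×10⁻² m².
Side-by-side slabs ⇒ two capacitors in parallel, each spanning the full gap.
C₁ = κ₁ε₀A₁/d = 16.1 × 8.85×10⁻¹² × 3.66×10⁻² / 7.18×10⁻⁴ = 7.27×10⁻⁹ F.
C₂ = κ₂ε₀A₂/d = 3.91 × 8.85×10⁻¹² × 1.56×10⁻² / 7.18×10⁻⁴ = 7.53×10⁻¹⁰ F.
C = C₁ + C₂ = 8.03×10⁻⁹ F.

8.03 nF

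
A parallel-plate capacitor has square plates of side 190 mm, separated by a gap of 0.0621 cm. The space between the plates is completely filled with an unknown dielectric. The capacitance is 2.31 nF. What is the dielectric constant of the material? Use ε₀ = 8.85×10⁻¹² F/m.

4.49

A = (190 mm)² = 3.61×10⁻² m².
κ = Cd/(ε₀A) = 2.31×10⁻⁹ × 6.21×10⁻⁴ / (8.85×10⁻¹² × 3.61×10⁻²) = 4.49.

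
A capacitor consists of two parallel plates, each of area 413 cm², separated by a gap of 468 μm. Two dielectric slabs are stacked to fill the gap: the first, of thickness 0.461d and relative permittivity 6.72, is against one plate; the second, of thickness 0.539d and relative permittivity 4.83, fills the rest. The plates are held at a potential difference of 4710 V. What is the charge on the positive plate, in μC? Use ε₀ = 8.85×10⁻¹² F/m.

Q ≈ 20.4 μC

A = 413 cm² = 4.13×10⁻² m².
Stacked slabs ⇒ two capacitors in series, each with the full plate area.
C₁ = κ₁ε₀A/d₁ = 6.72 × 8.85×10⁻¹² × 4.13×10⁻² / 2.16×10⁻⁴ = 1.14×10⁻⁸ F.
C₂ = κ₂ε₀A/d₂ = 4.83 × 8.85×10⁻¹² × 4.13×10⁻² / 2.52×10⁻⁴ = 7.00×10⁻⁹ F.
C = (1/C₁ + 1/C₂)⁻¹ = 4.33×10⁻⁹ F.
Q = CV = 4.33×10⁻⁹ × 4710 = 2.04×10⁻⁵ C.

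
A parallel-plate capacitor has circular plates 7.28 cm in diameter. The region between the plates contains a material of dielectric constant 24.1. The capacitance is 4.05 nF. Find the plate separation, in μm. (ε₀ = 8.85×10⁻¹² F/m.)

A = π(7.28/2 cm)² = 4.16×10⁻³ m².
d = κε₀A/C = 24.1 × 8.85×10⁻¹² × 4.16×10⁻³ / 4.05×10⁻⁹ = 2.19×10⁻⁴ m.

219 μm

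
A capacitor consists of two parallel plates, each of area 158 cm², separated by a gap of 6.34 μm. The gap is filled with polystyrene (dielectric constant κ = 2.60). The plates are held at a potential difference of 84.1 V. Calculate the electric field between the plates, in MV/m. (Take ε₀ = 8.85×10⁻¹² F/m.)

E = V/d = 84.1 / 6.34×10⁻⁶ = 1.33×10⁷ V/m.

E ≈ 13.3 MV/m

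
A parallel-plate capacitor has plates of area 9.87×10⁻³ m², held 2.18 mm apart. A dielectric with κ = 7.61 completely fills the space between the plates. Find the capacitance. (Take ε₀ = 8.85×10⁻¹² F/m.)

C ≈ 305 pF

C = κε₀A/d = 7.61 × 8.85×10⁻¹² × 9.87×10⁻³ / 2.18×10⁻³ = 3.05×10⁻¹⁰ F.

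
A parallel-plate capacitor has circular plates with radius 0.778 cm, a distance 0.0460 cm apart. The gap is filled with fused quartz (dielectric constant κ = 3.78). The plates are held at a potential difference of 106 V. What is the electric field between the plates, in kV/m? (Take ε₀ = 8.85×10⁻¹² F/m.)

E = V/d = 106 / 4.60×10⁻⁴ = 2.30×10⁵ V/m.

E ≈ 230 kV/m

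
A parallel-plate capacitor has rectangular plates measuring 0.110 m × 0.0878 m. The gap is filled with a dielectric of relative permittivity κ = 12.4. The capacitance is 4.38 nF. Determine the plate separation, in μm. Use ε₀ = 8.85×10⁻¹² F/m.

d ≈ 242 μm

A = 0.110 × 0.0878 m² = 9.66×10⁻³ m².
d = κε₀A/C = 12.4 × 8.85×10⁻¹² × 9.66×10⁻³ / 4.38×10⁻⁹ = 2.42×10⁻⁴ m.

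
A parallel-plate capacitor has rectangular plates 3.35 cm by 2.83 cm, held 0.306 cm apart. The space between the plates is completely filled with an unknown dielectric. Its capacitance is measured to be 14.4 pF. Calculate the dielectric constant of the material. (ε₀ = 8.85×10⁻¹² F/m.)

5.25

A = 3.35 × 2.83 cm² = 9.48×10⁻⁴ m².
κ = Cd/(ε₀A) = 1.44×10⁻¹¹ × 3.06×10⁻³ / (8.85×10⁻¹² × 9.48×10⁻⁴) = 5.25.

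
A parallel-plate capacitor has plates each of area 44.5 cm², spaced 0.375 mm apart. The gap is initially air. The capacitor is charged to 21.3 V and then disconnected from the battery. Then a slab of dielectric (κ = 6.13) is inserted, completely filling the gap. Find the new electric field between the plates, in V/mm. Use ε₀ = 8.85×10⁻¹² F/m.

A = 44.5 cm² = 4.45×10⁻³ m².
Initially C₁ = ε₀A/d = 8.85×10⁻¹² × 4.45×10⁻³ / 3.75×10⁻⁴ = 1.05×10⁻¹⁰ F.
E₁ = 5.68×10⁴ V/m.
Isolated ⇒ Q is held fixed. V₂ = Q/C₂ = V₁/6.13; E = V/d, so E₂/E₁ = (V₂/V₁)(d₁/d₂) = 0.163.
E₂ = 0.163 × 5.68×10⁴ = 9.27×10³ V/m.

9.27 V/mm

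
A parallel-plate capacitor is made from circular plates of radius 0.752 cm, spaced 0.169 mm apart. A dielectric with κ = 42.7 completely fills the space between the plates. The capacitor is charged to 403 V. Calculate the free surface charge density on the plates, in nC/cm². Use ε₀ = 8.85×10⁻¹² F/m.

σ ≈ 90.1 nC/cm²

A = π(0.752 cm)² = 1.78×10⁻⁴ m².
C = κε₀A/d = 42.7 × 8.85×10⁻¹² × 1.78×10⁻⁴ / 1.69×10⁻⁴ = 3.97×10⁻¹⁰ F.
σ = Q/A = CV/A = 3.97×10⁻¹⁰ × 403 / 1.78×10⁻⁴ = 9.01×10⁻⁴ C/m².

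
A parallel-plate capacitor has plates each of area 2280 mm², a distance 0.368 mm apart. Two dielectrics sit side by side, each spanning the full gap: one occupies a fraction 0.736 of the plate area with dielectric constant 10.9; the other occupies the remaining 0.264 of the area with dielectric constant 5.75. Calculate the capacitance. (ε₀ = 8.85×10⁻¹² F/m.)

A = 2280 mm² = 2.28×10⁻³ m².
Side-by-side slabs ⇒ two capacitors in parallel, each spanning the full gap.
C₁ = κ₁ε₀A₁/d = 10.9 × 8.85×10⁻¹² × 1.68×10⁻³ / 3.68×10⁻⁴ = 4.40×10⁻¹⁰ F.
C₂ = κ₂ε₀A₂/d = 5.75 × 8.85×10⁻¹² × 6.02×10⁻⁴ / 3.68×10⁻⁴ = 8.32×10⁻¹¹ F.
C = C₁ + C₂ = 5.23×10⁻¹⁰ F.

C ≈ 0.523 nF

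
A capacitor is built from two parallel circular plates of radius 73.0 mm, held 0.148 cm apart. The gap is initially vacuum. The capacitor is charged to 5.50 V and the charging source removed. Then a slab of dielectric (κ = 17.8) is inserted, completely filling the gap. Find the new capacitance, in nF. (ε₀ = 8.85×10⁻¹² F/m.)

C ≈ 1.78 nF

A = π(73.0 mm)² = 1.67×10⁻² m².
Initially C₁ = ε₀A/d = 8.85×10⁻¹² × 1.67×10⁻² / 1.48×10⁻³ = 1.00×10⁻¹⁰ F.
C = κε₀A/d scales with κ, so C₂/C₁ = κ = 17.8.
C₂ = 17.8 × 1.00×10⁻¹⁰ = 1.78×10⁻⁹ F.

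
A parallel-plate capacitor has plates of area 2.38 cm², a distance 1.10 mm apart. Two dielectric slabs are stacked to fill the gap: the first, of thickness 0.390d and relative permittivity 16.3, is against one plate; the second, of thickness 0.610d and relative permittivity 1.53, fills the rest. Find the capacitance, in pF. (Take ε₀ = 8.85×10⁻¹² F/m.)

C ≈ 4.53 pF

A = 2.38 cm² = 2.38×10⁻⁴ m².
Stacked slabs ⇒ two capacitors in series, each with the full plate area.
C₁ = κ₁ε₀A/d₁ = 16.3 × 8.85×10⁻¹² × 2.38×10⁻⁴ / 4.29×10⁻⁴ = 8.00×10⁻¹¹ F.
C₂ = κ₂ε₀A/d₂ = 1.53 × 8.85×10⁻¹² × 2.38×10⁻⁴ / 6.71×10⁻⁴ = 4.80×10⁻¹² F.
C = (1/C₁ + 1/C₂)⁻¹ = 4.53×10⁻¹² F.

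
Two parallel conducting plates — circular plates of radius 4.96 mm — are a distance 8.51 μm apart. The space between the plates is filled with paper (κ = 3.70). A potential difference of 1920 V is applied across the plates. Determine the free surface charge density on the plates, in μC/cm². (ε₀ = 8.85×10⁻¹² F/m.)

A = π(4.96 mm)² = 7.73×10⁻⁵ m².
C = κε₀A/d = 3.70 × 8.85×10⁻¹² × 7.73×10⁻⁵ / 8.51×10⁻⁶ = 2.97×10⁻¹⁰ F.
σ = Q/A = CV/A = 2.97×10⁻¹⁰ × 1920 / 7.73×10⁻⁵ = 7.39×10⁻³ C/m².

0.739 μC/cm²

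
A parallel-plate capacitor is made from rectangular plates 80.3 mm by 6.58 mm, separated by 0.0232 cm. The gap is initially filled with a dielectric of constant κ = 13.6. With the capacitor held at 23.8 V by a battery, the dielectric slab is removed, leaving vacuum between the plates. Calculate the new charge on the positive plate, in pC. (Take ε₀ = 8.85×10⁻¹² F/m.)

A = 80.3 × 6.58 mm² = 5.28×10⁻⁴ m².
Initially C₁ = κε₀A/d = 13.6 × 8.85×10⁻¹² × 5.28×10⁻⁴ / 2.32×10⁻⁴ = 2.74×10⁻¹⁰ F.
Q₁ = 6.52×10⁻⁹ C.
Battery connected ⇒ V is held fixed. C₂ = 0.0735 C₁ and Q = CV, so Q₂/Q₁ = C₂/C₁ = 0.0735.
Q₂ = 0.0735 × 6.52×10⁻⁹ = 4.80×10⁻¹⁰ C.

Q ≈ 480 pC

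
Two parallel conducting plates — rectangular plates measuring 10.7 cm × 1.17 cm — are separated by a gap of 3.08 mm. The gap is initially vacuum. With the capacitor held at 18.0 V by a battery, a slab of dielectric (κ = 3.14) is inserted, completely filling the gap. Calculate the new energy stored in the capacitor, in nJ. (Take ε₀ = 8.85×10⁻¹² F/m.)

U ≈ 1.83 nJ

A = 10.7 × 1.17 cm² = 1.25×10⁻³ m².
Initially C₁ = ε₀A/d = 8.85×10⁻¹² × 1.25×10⁻³ / 3.08×10⁻³ = 3.60×10⁻¹² F.
U₁ = 5.83×10⁻¹⁰ J.
Battery connected ⇒ V is held fixed. C₂ = 3.14 C₁ and U = ½CV², so U₂/U₁ = C₂/C₁ = 3.14.
U₂ = 3.14 × 5.83×10⁻¹⁰ = 1.83×10⁻⁹ J.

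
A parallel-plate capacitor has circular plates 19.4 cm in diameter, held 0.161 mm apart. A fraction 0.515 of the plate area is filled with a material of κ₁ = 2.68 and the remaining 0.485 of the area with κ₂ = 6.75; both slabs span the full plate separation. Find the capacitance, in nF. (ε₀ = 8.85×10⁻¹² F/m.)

7.56 nF

A = π(19.4/2 cm)² = 2.96×10⁻² m².
Side-by-side slabs ⇒ two capacitors in parallel, each spanning the full gap.
C₁ = κ₁ε₀A₁/d = 2.68 × 8.85×10⁻¹² × 1.52×10⁻² / 1.61×10⁻⁴ = 2.24×10⁻⁹ F.
C₂ = κ₂ε₀A₂/d = 6.75 × 8.85×10⁻¹² × 1.43×10⁻² / 1.61×10⁻⁴ = 5.32×10⁻⁹ F.
C = C₁ + C₂ = 7.56×10⁻⁹ F.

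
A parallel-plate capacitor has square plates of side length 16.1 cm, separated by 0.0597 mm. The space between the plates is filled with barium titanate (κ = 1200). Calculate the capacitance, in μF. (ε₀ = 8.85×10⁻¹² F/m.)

A = (16.1 cm)² = 2.59×10⁻² m².
C = κε₀A/d = 1200 × 8.85×10⁻¹² × 2.59×10⁻² / 5.97×10⁻⁵ = 4.61×10⁻⁶ F.

C ≈ 4.61 μF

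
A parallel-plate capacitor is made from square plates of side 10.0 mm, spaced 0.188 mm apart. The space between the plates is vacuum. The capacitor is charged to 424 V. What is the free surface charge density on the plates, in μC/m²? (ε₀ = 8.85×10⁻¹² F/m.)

σ ≈ 20.0 μC/m²

A = (10.0 mm)² = 1.00×10⁻⁴ m².
C = ε₀A/d = 8.85×10⁻¹² × 1.00×10⁻⁴ / 1.88×10⁻⁴ = 4.71×10⁻¹² F.
σ = Q/A = CV/A = 4.71×10⁻¹² × 424 / 1.00×10⁻⁴ = 2.00×10⁻⁵ C/m².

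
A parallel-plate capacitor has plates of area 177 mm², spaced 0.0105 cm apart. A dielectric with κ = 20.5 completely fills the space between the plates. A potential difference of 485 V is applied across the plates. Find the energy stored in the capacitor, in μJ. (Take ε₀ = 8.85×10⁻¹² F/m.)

A = 177 mm² = 1.77×10⁻⁴ m².
C = κε₀A/d = 20.5 × 8.85×10⁻¹² × 1.77×10⁻⁴ / 1.05×10⁻⁴ = 3.06×10⁻¹⁰ F.
U = ½CV² = ½ × 3.06×10⁻¹⁰ × (485)² = 3.60×10⁻⁵ J.

36.0 μJ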